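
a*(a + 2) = a^2 + 2*a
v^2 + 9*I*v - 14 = (v + 2*I)*(v + 7*I)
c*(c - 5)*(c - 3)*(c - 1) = c^4 - 9*c^3 + 23*c^2 - 15*c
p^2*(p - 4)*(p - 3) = p^4 - 7*p^3 + 12*p^2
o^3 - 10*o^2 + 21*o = o*(o - 7)*(o - 3)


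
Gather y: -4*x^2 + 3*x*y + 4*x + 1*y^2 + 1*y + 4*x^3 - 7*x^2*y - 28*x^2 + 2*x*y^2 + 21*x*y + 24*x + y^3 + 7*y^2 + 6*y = 4*x^3 - 32*x^2 + 28*x + y^3 + y^2*(2*x + 8) + y*(-7*x^2 + 24*x + 7)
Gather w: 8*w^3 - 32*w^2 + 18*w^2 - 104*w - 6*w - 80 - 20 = 8*w^3 - 14*w^2 - 110*w - 100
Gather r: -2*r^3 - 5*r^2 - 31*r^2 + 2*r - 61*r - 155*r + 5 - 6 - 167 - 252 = -2*r^3 - 36*r^2 - 214*r - 420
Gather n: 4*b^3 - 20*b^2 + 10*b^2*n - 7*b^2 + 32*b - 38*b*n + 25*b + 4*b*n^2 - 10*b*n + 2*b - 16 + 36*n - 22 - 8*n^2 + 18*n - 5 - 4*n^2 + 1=4*b^3 - 27*b^2 + 59*b + n^2*(4*b - 12) + n*(10*b^2 - 48*b + 54) - 42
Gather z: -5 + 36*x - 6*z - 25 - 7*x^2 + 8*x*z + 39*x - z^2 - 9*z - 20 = -7*x^2 + 75*x - z^2 + z*(8*x - 15) - 50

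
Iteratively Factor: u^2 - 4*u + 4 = (u - 2)*(u - 2)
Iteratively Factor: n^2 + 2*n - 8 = (n + 4)*(n - 2)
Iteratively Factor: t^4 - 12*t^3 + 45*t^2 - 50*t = (t - 2)*(t^3 - 10*t^2 + 25*t) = (t - 5)*(t - 2)*(t^2 - 5*t) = t*(t - 5)*(t - 2)*(t - 5)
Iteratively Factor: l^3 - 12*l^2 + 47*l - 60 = (l - 3)*(l^2 - 9*l + 20) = (l - 5)*(l - 3)*(l - 4)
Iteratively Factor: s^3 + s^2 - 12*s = (s - 3)*(s^2 + 4*s) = (s - 3)*(s + 4)*(s)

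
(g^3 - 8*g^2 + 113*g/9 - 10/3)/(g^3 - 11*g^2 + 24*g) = (9*g^3 - 72*g^2 + 113*g - 30)/(9*g*(g^2 - 11*g + 24))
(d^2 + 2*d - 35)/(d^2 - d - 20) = (d + 7)/(d + 4)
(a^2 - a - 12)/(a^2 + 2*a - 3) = (a - 4)/(a - 1)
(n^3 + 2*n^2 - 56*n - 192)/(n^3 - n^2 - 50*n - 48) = (n + 4)/(n + 1)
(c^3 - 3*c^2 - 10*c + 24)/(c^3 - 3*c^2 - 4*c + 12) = (c^2 - c - 12)/(c^2 - c - 6)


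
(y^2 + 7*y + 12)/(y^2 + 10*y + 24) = (y + 3)/(y + 6)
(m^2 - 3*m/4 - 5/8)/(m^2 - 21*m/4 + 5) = (m + 1/2)/(m - 4)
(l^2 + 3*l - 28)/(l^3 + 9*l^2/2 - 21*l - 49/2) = 2*(l - 4)/(2*l^2 - 5*l - 7)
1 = 1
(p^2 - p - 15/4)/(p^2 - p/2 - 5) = (p + 3/2)/(p + 2)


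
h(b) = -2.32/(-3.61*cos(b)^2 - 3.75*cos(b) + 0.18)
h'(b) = -2.32*(-7.22*sin(b)*cos(b) - 3.75*sin(b))/(-3.61*cos(b)^2 - 3.75*cos(b) + 0.18)^2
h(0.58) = 0.42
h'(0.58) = 0.41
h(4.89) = 3.90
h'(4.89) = -32.39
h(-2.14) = -2.01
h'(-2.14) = 0.21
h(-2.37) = -2.29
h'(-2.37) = 2.25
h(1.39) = 3.80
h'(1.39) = 30.86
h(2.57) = -2.97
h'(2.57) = -4.79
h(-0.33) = 0.35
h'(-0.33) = -0.18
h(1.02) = 0.84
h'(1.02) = 1.94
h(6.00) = 0.34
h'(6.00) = -0.15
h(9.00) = -3.87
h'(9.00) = -7.52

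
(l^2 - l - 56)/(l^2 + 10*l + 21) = (l - 8)/(l + 3)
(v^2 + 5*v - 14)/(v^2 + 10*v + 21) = (v - 2)/(v + 3)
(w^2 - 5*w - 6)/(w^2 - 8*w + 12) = (w + 1)/(w - 2)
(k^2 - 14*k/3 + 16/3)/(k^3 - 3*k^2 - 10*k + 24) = (k - 8/3)/(k^2 - k - 12)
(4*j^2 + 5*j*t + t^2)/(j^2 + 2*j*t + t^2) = (4*j + t)/(j + t)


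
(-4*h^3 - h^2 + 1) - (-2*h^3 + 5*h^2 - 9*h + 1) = -2*h^3 - 6*h^2 + 9*h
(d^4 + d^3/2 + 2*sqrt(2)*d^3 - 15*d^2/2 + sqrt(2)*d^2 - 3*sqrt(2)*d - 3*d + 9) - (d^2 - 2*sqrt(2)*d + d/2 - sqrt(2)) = d^4 + d^3/2 + 2*sqrt(2)*d^3 - 17*d^2/2 + sqrt(2)*d^2 - 7*d/2 - sqrt(2)*d + sqrt(2) + 9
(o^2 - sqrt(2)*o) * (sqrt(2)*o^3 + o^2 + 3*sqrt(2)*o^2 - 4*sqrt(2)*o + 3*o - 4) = sqrt(2)*o^5 - o^4 + 3*sqrt(2)*o^4 - 5*sqrt(2)*o^3 - 3*o^3 - 3*sqrt(2)*o^2 + 4*o^2 + 4*sqrt(2)*o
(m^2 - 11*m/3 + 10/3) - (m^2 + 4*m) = 10/3 - 23*m/3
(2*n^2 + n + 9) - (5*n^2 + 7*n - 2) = -3*n^2 - 6*n + 11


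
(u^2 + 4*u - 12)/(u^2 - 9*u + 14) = (u + 6)/(u - 7)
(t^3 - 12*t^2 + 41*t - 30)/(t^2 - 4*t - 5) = (t^2 - 7*t + 6)/(t + 1)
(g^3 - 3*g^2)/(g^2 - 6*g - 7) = g^2*(3 - g)/(-g^2 + 6*g + 7)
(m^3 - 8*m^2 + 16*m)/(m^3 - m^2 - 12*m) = (m - 4)/(m + 3)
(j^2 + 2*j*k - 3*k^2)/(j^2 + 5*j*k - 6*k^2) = (j + 3*k)/(j + 6*k)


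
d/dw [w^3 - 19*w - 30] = 3*w^2 - 19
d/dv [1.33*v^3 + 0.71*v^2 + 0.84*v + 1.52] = 3.99*v^2 + 1.42*v + 0.84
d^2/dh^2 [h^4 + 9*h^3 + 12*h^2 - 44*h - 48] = 12*h^2 + 54*h + 24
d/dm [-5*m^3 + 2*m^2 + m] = -15*m^2 + 4*m + 1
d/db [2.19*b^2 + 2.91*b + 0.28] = 4.38*b + 2.91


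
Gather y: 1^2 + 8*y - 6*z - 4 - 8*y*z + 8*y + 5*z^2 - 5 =y*(16 - 8*z) + 5*z^2 - 6*z - 8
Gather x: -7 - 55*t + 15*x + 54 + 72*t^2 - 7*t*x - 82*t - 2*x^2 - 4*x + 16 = 72*t^2 - 137*t - 2*x^2 + x*(11 - 7*t) + 63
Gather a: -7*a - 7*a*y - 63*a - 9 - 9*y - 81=a*(-7*y - 70) - 9*y - 90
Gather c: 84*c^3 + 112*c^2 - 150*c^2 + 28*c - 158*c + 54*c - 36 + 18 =84*c^3 - 38*c^2 - 76*c - 18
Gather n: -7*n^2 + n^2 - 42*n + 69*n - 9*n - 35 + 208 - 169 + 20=-6*n^2 + 18*n + 24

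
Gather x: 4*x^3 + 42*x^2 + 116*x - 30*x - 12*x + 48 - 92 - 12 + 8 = 4*x^3 + 42*x^2 + 74*x - 48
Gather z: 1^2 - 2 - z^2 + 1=-z^2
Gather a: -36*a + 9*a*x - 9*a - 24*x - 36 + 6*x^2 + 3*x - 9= a*(9*x - 45) + 6*x^2 - 21*x - 45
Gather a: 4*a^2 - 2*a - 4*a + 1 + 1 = 4*a^2 - 6*a + 2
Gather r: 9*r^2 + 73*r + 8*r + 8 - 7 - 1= 9*r^2 + 81*r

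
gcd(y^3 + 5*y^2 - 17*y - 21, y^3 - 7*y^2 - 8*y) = y + 1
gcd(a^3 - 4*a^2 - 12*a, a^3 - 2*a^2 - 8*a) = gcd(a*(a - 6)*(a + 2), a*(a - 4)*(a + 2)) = a^2 + 2*a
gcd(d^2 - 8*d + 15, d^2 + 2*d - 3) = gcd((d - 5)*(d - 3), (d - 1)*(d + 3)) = 1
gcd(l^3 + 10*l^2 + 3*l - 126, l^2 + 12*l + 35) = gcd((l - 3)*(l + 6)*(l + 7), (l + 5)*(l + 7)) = l + 7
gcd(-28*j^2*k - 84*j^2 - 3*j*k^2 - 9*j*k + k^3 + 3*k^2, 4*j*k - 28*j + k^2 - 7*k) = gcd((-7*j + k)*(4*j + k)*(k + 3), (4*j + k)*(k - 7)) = 4*j + k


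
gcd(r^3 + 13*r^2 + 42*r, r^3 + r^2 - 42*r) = r^2 + 7*r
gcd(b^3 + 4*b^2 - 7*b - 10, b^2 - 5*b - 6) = b + 1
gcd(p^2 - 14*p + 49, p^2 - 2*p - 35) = p - 7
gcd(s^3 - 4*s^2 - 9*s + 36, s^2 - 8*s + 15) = s - 3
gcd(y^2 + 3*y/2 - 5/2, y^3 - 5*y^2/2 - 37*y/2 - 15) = y + 5/2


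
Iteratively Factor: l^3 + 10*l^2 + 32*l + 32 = (l + 2)*(l^2 + 8*l + 16) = (l + 2)*(l + 4)*(l + 4)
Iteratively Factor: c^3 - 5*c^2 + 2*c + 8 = (c - 2)*(c^2 - 3*c - 4) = (c - 2)*(c + 1)*(c - 4)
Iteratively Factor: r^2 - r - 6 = (r + 2)*(r - 3)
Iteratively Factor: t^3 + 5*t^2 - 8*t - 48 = (t + 4)*(t^2 + t - 12) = (t - 3)*(t + 4)*(t + 4)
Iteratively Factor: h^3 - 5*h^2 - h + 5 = (h - 5)*(h^2 - 1) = (h - 5)*(h + 1)*(h - 1)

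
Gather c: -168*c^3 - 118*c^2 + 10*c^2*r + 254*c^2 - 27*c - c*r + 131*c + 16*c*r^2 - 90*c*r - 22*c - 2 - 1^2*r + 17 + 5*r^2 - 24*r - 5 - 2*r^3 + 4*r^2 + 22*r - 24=-168*c^3 + c^2*(10*r + 136) + c*(16*r^2 - 91*r + 82) - 2*r^3 + 9*r^2 - 3*r - 14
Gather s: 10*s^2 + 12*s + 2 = 10*s^2 + 12*s + 2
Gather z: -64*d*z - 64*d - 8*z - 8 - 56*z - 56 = -64*d + z*(-64*d - 64) - 64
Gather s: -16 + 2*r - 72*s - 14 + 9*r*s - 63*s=2*r + s*(9*r - 135) - 30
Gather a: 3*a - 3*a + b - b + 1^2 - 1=0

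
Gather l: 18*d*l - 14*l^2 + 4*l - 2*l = -14*l^2 + l*(18*d + 2)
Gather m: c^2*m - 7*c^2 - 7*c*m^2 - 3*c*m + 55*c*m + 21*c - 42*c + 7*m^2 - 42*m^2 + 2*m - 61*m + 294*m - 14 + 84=-7*c^2 - 21*c + m^2*(-7*c - 35) + m*(c^2 + 52*c + 235) + 70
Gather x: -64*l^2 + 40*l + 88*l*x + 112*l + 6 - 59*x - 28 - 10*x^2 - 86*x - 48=-64*l^2 + 152*l - 10*x^2 + x*(88*l - 145) - 70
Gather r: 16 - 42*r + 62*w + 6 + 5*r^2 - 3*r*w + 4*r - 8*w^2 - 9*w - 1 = 5*r^2 + r*(-3*w - 38) - 8*w^2 + 53*w + 21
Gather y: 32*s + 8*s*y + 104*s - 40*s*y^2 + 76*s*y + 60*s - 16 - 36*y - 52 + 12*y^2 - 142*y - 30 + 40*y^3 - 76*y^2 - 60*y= 196*s + 40*y^3 + y^2*(-40*s - 64) + y*(84*s - 238) - 98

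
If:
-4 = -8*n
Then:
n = 1/2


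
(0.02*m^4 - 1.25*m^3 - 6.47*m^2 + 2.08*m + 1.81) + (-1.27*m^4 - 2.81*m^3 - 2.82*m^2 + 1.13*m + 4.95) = -1.25*m^4 - 4.06*m^3 - 9.29*m^2 + 3.21*m + 6.76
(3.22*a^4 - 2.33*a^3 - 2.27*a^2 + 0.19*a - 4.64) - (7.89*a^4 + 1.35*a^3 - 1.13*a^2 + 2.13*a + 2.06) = -4.67*a^4 - 3.68*a^3 - 1.14*a^2 - 1.94*a - 6.7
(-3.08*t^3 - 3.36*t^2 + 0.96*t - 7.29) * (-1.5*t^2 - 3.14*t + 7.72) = 4.62*t^5 + 14.7112*t^4 - 14.6672*t^3 - 18.0186*t^2 + 30.3018*t - 56.2788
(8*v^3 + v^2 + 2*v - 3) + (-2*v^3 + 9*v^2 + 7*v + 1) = 6*v^3 + 10*v^2 + 9*v - 2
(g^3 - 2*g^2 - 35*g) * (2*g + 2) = 2*g^4 - 2*g^3 - 74*g^2 - 70*g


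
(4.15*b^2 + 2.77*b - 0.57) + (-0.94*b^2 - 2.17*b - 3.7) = 3.21*b^2 + 0.6*b - 4.27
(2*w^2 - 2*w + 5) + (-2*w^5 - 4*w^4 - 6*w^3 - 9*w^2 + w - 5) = -2*w^5 - 4*w^4 - 6*w^3 - 7*w^2 - w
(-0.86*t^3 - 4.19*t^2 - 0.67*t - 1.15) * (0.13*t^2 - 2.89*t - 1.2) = -0.1118*t^5 + 1.9407*t^4 + 13.054*t^3 + 6.8148*t^2 + 4.1275*t + 1.38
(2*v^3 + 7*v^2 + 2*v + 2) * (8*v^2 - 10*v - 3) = 16*v^5 + 36*v^4 - 60*v^3 - 25*v^2 - 26*v - 6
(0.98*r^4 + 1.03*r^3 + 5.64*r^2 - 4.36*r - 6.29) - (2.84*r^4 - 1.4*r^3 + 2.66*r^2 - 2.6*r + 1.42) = -1.86*r^4 + 2.43*r^3 + 2.98*r^2 - 1.76*r - 7.71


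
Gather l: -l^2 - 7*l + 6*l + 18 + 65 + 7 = -l^2 - l + 90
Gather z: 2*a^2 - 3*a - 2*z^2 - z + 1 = 2*a^2 - 3*a - 2*z^2 - z + 1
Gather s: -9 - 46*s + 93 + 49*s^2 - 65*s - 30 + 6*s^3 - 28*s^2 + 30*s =6*s^3 + 21*s^2 - 81*s + 54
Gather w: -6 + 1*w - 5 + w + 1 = 2*w - 10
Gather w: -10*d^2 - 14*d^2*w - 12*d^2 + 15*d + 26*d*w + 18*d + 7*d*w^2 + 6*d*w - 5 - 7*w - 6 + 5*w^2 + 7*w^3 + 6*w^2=-22*d^2 + 33*d + 7*w^3 + w^2*(7*d + 11) + w*(-14*d^2 + 32*d - 7) - 11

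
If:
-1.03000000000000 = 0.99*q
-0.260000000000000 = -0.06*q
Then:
No Solution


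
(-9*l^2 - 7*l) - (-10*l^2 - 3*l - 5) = l^2 - 4*l + 5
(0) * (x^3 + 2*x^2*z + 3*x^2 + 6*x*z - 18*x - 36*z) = 0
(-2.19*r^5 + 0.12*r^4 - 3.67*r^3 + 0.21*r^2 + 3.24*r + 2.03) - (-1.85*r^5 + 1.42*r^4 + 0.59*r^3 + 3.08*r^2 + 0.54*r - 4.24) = -0.34*r^5 - 1.3*r^4 - 4.26*r^3 - 2.87*r^2 + 2.7*r + 6.27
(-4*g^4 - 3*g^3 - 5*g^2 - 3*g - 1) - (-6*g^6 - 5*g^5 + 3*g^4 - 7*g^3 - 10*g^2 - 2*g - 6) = 6*g^6 + 5*g^5 - 7*g^4 + 4*g^3 + 5*g^2 - g + 5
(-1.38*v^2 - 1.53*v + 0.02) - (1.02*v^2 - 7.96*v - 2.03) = -2.4*v^2 + 6.43*v + 2.05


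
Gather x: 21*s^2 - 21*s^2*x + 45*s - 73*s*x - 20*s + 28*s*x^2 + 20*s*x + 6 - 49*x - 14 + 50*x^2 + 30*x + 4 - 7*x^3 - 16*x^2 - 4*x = 21*s^2 + 25*s - 7*x^3 + x^2*(28*s + 34) + x*(-21*s^2 - 53*s - 23) - 4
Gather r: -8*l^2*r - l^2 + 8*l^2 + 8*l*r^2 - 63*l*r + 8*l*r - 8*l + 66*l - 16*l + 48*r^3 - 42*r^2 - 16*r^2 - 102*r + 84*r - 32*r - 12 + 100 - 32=7*l^2 + 42*l + 48*r^3 + r^2*(8*l - 58) + r*(-8*l^2 - 55*l - 50) + 56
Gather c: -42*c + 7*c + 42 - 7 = 35 - 35*c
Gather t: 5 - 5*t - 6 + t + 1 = -4*t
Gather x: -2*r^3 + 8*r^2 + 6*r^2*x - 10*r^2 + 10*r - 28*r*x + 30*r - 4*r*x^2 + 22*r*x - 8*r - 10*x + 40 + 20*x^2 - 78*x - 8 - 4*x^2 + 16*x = -2*r^3 - 2*r^2 + 32*r + x^2*(16 - 4*r) + x*(6*r^2 - 6*r - 72) + 32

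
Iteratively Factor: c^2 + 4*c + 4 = (c + 2)*(c + 2)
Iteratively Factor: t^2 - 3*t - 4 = (t + 1)*(t - 4)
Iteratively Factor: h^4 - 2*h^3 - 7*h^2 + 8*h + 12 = (h + 2)*(h^3 - 4*h^2 + h + 6) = (h + 1)*(h + 2)*(h^2 - 5*h + 6) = (h - 3)*(h + 1)*(h + 2)*(h - 2)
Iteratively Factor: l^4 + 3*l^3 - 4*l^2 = (l + 4)*(l^3 - l^2) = l*(l + 4)*(l^2 - l) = l^2*(l + 4)*(l - 1)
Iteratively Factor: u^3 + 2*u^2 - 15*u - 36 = (u - 4)*(u^2 + 6*u + 9) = (u - 4)*(u + 3)*(u + 3)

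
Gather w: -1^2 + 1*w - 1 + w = 2*w - 2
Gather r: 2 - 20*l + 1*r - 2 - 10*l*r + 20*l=r*(1 - 10*l)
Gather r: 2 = 2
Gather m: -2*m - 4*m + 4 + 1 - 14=-6*m - 9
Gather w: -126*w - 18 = -126*w - 18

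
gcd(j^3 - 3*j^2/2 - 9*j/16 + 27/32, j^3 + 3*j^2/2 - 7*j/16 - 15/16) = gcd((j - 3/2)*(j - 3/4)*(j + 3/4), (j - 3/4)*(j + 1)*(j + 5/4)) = j - 3/4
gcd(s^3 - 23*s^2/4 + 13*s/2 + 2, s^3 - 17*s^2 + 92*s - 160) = s - 4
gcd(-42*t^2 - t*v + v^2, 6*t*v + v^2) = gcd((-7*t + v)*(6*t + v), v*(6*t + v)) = 6*t + v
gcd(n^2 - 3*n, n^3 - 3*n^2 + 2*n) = n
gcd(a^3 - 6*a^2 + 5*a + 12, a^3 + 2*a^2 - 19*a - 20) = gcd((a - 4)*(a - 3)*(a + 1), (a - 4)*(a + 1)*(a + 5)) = a^2 - 3*a - 4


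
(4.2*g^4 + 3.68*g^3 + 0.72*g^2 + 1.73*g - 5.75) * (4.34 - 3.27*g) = -13.734*g^5 + 6.1944*g^4 + 13.6168*g^3 - 2.5323*g^2 + 26.3107*g - 24.955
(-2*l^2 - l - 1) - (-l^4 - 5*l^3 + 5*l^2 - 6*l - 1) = l^4 + 5*l^3 - 7*l^2 + 5*l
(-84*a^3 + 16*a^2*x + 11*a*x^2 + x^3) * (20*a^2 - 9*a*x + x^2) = -1680*a^5 + 1076*a^4*x - 8*a^3*x^2 - 63*a^2*x^3 + 2*a*x^4 + x^5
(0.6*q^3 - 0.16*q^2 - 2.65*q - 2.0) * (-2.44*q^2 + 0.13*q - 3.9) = -1.464*q^5 + 0.4684*q^4 + 4.1052*q^3 + 5.1595*q^2 + 10.075*q + 7.8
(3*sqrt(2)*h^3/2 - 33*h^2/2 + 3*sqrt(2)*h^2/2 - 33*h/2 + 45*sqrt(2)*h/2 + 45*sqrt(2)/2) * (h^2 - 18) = 3*sqrt(2)*h^5/2 - 33*h^4/2 + 3*sqrt(2)*h^4/2 - 33*h^3/2 - 9*sqrt(2)*h^3/2 - 9*sqrt(2)*h^2/2 + 297*h^2 - 405*sqrt(2)*h + 297*h - 405*sqrt(2)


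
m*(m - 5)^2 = m^3 - 10*m^2 + 25*m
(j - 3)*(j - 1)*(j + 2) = j^3 - 2*j^2 - 5*j + 6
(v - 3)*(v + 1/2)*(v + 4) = v^3 + 3*v^2/2 - 23*v/2 - 6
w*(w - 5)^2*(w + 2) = w^4 - 8*w^3 + 5*w^2 + 50*w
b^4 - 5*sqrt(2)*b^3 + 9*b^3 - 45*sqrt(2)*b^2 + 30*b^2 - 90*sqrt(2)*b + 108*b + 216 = (b + 3)*(b + 6)*(b - 3*sqrt(2))*(b - 2*sqrt(2))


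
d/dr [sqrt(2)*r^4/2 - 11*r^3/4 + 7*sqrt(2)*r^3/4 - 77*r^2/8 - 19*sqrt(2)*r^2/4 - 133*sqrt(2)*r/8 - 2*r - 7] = 2*sqrt(2)*r^3 - 33*r^2/4 + 21*sqrt(2)*r^2/4 - 77*r/4 - 19*sqrt(2)*r/2 - 133*sqrt(2)/8 - 2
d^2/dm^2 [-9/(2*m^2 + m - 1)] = 18*(4*m^2 + 2*m - (4*m + 1)^2 - 2)/(2*m^2 + m - 1)^3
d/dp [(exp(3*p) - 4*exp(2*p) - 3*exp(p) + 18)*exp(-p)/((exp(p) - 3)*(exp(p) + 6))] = (7*exp(2*p) + 12*exp(p) + 36)*exp(-p)/(exp(2*p) + 12*exp(p) + 36)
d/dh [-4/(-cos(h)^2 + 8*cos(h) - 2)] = 8*(cos(h) - 4)*sin(h)/(cos(h)^2 - 8*cos(h) + 2)^2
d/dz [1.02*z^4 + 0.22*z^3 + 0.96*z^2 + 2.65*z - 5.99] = 4.08*z^3 + 0.66*z^2 + 1.92*z + 2.65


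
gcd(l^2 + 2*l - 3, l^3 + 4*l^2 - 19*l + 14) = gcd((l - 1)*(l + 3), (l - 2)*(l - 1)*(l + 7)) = l - 1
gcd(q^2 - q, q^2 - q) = q^2 - q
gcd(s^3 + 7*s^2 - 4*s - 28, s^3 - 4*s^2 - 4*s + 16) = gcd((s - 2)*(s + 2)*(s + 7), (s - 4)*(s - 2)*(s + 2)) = s^2 - 4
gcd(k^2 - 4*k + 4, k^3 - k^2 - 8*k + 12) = k^2 - 4*k + 4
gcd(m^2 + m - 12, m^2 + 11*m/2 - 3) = 1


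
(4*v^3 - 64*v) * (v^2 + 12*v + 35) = 4*v^5 + 48*v^4 + 76*v^3 - 768*v^2 - 2240*v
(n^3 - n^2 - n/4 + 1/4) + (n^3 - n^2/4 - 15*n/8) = 2*n^3 - 5*n^2/4 - 17*n/8 + 1/4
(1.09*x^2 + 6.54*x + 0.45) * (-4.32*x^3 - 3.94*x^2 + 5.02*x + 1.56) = -4.7088*x^5 - 32.5474*x^4 - 22.2398*x^3 + 32.7582*x^2 + 12.4614*x + 0.702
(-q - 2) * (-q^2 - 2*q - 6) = q^3 + 4*q^2 + 10*q + 12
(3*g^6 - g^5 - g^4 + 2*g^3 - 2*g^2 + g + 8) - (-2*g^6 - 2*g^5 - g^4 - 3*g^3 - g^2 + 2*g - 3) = 5*g^6 + g^5 + 5*g^3 - g^2 - g + 11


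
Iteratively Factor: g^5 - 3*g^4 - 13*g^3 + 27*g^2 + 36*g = (g - 3)*(g^4 - 13*g^2 - 12*g) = (g - 3)*(g + 1)*(g^3 - g^2 - 12*g) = (g - 4)*(g - 3)*(g + 1)*(g^2 + 3*g) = (g - 4)*(g - 3)*(g + 1)*(g + 3)*(g)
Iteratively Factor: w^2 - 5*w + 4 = (w - 1)*(w - 4)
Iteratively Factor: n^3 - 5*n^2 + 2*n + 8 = (n - 4)*(n^2 - n - 2) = (n - 4)*(n - 2)*(n + 1)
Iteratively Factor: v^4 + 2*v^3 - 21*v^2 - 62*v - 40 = (v - 5)*(v^3 + 7*v^2 + 14*v + 8) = (v - 5)*(v + 4)*(v^2 + 3*v + 2) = (v - 5)*(v + 2)*(v + 4)*(v + 1)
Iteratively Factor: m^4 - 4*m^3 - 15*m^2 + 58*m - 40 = (m - 1)*(m^3 - 3*m^2 - 18*m + 40) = (m - 5)*(m - 1)*(m^2 + 2*m - 8) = (m - 5)*(m - 2)*(m - 1)*(m + 4)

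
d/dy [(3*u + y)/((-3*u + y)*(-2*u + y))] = ((2*u - y)*(3*u - y) + (2*u - y)*(3*u + y) + (3*u - y)*(3*u + y))/((2*u - y)^2*(3*u - y)^2)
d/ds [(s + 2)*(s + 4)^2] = (s + 4)*(3*s + 8)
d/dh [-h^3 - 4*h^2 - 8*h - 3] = -3*h^2 - 8*h - 8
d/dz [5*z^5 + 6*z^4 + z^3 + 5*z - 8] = 25*z^4 + 24*z^3 + 3*z^2 + 5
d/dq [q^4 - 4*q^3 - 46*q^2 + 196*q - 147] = 4*q^3 - 12*q^2 - 92*q + 196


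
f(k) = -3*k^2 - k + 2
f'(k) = -6*k - 1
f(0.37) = 1.22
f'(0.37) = -3.22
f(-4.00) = -42.00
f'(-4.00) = 23.00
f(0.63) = 0.18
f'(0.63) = -4.78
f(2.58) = -20.55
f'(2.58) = -16.48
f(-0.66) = 1.35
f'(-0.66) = 2.96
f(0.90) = -1.33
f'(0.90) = -6.40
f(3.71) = -43.00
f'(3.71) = -23.26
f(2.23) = -15.15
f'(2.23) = -14.38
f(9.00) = -250.00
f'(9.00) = -55.00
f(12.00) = -442.00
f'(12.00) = -73.00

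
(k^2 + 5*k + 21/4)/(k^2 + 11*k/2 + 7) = (k + 3/2)/(k + 2)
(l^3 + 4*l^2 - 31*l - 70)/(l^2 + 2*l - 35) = l + 2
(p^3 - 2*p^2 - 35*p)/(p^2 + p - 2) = p*(p^2 - 2*p - 35)/(p^2 + p - 2)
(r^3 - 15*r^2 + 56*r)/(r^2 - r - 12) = r*(-r^2 + 15*r - 56)/(-r^2 + r + 12)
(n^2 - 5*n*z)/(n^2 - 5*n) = (n - 5*z)/(n - 5)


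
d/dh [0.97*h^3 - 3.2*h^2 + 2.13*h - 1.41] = 2.91*h^2 - 6.4*h + 2.13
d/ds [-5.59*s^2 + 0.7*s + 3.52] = 0.7 - 11.18*s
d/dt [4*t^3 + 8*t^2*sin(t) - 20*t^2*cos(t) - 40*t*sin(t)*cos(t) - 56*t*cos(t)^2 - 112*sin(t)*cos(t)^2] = 20*t^2*sin(t) + 8*t^2*cos(t) + 12*t^2 + 16*t*sin(t) + 56*t*sin(2*t) - 40*t*cos(t) - 40*t*cos(2*t) - 20*sin(2*t) - 28*cos(t) - 28*cos(2*t) - 84*cos(3*t) - 28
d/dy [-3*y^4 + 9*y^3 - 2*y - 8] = -12*y^3 + 27*y^2 - 2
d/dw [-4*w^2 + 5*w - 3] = 5 - 8*w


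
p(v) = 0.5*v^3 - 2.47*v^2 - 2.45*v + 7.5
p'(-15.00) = 409.15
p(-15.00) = -2199.00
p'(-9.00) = 163.51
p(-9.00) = -535.02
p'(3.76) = 0.18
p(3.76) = -10.05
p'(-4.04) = 41.99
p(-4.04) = -55.89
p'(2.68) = -4.92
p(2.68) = -7.18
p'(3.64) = -0.56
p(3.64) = -10.03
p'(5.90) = 20.62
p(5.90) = 9.75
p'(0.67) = -5.09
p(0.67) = 4.90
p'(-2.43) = 18.41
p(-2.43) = -8.31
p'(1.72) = -6.51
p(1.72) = -1.48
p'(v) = 1.5*v^2 - 4.94*v - 2.45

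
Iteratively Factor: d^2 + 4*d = (d)*(d + 4)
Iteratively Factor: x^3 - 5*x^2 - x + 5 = (x - 5)*(x^2 - 1) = (x - 5)*(x - 1)*(x + 1)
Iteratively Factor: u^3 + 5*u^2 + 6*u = (u + 3)*(u^2 + 2*u) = (u + 2)*(u + 3)*(u)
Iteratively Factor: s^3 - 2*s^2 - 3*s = (s)*(s^2 - 2*s - 3) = s*(s + 1)*(s - 3)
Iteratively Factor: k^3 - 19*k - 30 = (k + 3)*(k^2 - 3*k - 10) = (k + 2)*(k + 3)*(k - 5)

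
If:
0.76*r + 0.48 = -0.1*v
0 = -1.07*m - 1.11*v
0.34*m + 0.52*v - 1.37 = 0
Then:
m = -8.50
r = -1.71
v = 8.19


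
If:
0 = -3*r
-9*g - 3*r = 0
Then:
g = 0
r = 0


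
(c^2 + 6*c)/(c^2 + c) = (c + 6)/(c + 1)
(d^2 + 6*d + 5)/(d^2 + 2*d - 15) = (d + 1)/(d - 3)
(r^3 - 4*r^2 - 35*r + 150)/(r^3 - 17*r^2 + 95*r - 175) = (r + 6)/(r - 7)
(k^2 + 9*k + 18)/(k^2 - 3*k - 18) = (k + 6)/(k - 6)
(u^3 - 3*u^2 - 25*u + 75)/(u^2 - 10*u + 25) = (u^2 + 2*u - 15)/(u - 5)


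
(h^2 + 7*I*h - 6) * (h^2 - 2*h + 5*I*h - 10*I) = h^4 - 2*h^3 + 12*I*h^3 - 41*h^2 - 24*I*h^2 + 82*h - 30*I*h + 60*I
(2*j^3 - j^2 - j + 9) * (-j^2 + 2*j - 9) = -2*j^5 + 5*j^4 - 19*j^3 - 2*j^2 + 27*j - 81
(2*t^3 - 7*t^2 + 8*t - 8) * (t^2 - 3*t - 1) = 2*t^5 - 13*t^4 + 27*t^3 - 25*t^2 + 16*t + 8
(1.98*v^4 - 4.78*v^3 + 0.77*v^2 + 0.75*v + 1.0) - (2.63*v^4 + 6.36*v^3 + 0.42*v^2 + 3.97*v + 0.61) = -0.65*v^4 - 11.14*v^3 + 0.35*v^2 - 3.22*v + 0.39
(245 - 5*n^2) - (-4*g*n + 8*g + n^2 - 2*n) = 4*g*n - 8*g - 6*n^2 + 2*n + 245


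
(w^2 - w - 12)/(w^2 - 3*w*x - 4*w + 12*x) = (-w - 3)/(-w + 3*x)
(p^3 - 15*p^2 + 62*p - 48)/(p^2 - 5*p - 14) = (-p^3 + 15*p^2 - 62*p + 48)/(-p^2 + 5*p + 14)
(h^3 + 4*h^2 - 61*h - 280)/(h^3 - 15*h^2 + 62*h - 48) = (h^2 + 12*h + 35)/(h^2 - 7*h + 6)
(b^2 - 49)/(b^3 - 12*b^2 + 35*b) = (b + 7)/(b*(b - 5))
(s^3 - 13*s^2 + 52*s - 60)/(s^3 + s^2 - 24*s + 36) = (s^2 - 11*s + 30)/(s^2 + 3*s - 18)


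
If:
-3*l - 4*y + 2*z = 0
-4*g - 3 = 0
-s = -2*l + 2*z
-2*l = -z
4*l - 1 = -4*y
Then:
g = -3/4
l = 1/5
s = -2/5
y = 1/20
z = 2/5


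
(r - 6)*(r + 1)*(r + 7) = r^3 + 2*r^2 - 41*r - 42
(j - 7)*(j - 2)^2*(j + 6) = j^4 - 5*j^3 - 34*j^2 + 164*j - 168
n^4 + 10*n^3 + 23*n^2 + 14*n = n*(n + 1)*(n + 2)*(n + 7)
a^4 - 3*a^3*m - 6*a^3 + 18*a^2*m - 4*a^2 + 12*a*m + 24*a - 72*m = (a - 6)*(a - 2)*(a + 2)*(a - 3*m)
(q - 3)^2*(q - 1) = q^3 - 7*q^2 + 15*q - 9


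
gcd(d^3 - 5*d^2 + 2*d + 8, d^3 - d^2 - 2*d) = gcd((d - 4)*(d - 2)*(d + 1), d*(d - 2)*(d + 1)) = d^2 - d - 2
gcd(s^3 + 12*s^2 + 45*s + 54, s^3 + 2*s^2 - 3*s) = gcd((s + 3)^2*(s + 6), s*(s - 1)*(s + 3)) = s + 3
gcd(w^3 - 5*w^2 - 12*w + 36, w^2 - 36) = w - 6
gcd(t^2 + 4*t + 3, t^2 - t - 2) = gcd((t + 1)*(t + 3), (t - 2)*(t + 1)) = t + 1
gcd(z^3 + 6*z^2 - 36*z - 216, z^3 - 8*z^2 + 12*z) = z - 6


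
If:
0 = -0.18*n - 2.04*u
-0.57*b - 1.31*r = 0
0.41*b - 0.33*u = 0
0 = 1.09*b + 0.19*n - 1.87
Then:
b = -1.18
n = 16.61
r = 0.51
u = -1.47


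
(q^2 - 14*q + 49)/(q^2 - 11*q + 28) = (q - 7)/(q - 4)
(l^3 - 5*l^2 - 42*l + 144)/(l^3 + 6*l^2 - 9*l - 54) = (l - 8)/(l + 3)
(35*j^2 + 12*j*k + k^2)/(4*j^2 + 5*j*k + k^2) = (35*j^2 + 12*j*k + k^2)/(4*j^2 + 5*j*k + k^2)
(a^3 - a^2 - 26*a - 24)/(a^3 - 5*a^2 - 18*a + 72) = (a + 1)/(a - 3)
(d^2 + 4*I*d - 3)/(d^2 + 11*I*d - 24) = (d + I)/(d + 8*I)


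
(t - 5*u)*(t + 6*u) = t^2 + t*u - 30*u^2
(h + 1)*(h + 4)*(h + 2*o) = h^3 + 2*h^2*o + 5*h^2 + 10*h*o + 4*h + 8*o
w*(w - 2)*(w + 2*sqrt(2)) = w^3 - 2*w^2 + 2*sqrt(2)*w^2 - 4*sqrt(2)*w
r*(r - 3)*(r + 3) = r^3 - 9*r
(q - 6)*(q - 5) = q^2 - 11*q + 30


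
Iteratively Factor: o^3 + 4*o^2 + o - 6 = (o + 2)*(o^2 + 2*o - 3) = (o + 2)*(o + 3)*(o - 1)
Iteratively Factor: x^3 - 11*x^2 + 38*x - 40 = (x - 4)*(x^2 - 7*x + 10) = (x - 4)*(x - 2)*(x - 5)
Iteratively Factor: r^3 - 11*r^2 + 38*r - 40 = (r - 4)*(r^2 - 7*r + 10) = (r - 4)*(r - 2)*(r - 5)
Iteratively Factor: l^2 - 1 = (l + 1)*(l - 1)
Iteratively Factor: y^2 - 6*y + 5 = (y - 5)*(y - 1)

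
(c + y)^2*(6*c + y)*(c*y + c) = 6*c^4*y + 6*c^4 + 13*c^3*y^2 + 13*c^3*y + 8*c^2*y^3 + 8*c^2*y^2 + c*y^4 + c*y^3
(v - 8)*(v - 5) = v^2 - 13*v + 40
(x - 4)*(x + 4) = x^2 - 16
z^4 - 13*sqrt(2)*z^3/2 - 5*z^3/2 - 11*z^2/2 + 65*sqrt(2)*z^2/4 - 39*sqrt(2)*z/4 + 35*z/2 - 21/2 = (z - 3/2)*(z - 1)*(z - 7*sqrt(2))*(z + sqrt(2)/2)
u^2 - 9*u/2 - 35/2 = (u - 7)*(u + 5/2)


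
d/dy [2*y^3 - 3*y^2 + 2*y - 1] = 6*y^2 - 6*y + 2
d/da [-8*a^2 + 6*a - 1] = 6 - 16*a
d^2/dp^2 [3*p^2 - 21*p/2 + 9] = 6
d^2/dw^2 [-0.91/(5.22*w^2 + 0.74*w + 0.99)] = (49.592088*w^2 + 7.030296*w - 0.91*(10.44*w + 0.74)*(20.88*w + 1.48) + 9.405396)/(5.22*w^2 + 0.74*w + 0.99)^3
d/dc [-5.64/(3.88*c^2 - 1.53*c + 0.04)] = (43.7664*c - 8.6292)/(3.88*c^2 - 1.53*c + 0.04)^2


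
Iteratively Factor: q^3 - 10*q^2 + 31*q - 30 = (q - 5)*(q^2 - 5*q + 6) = (q - 5)*(q - 2)*(q - 3)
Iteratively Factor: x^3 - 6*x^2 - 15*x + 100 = (x + 4)*(x^2 - 10*x + 25) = (x - 5)*(x + 4)*(x - 5)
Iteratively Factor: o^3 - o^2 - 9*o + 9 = (o - 3)*(o^2 + 2*o - 3) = (o - 3)*(o + 3)*(o - 1)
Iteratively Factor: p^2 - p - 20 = (p + 4)*(p - 5)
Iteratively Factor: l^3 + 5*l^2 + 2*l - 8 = (l - 1)*(l^2 + 6*l + 8) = (l - 1)*(l + 2)*(l + 4)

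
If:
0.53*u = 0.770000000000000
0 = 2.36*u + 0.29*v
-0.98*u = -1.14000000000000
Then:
No Solution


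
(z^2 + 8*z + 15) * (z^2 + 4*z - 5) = z^4 + 12*z^3 + 42*z^2 + 20*z - 75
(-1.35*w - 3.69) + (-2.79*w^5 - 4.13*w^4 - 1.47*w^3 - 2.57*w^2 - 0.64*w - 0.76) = -2.79*w^5 - 4.13*w^4 - 1.47*w^3 - 2.57*w^2 - 1.99*w - 4.45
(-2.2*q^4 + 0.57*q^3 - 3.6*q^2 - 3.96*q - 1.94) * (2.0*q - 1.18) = -4.4*q^5 + 3.736*q^4 - 7.8726*q^3 - 3.672*q^2 + 0.7928*q + 2.2892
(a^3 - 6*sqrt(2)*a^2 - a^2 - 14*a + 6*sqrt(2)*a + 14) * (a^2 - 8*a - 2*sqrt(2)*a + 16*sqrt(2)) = a^5 - 8*sqrt(2)*a^4 - 9*a^4 + 18*a^3 + 72*sqrt(2)*a^3 - 90*a^2 - 36*sqrt(2)*a^2 - 252*sqrt(2)*a + 80*a + 224*sqrt(2)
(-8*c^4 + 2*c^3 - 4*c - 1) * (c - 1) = -8*c^5 + 10*c^4 - 2*c^3 - 4*c^2 + 3*c + 1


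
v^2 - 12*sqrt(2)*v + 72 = (v - 6*sqrt(2))^2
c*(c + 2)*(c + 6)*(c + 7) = c^4 + 15*c^3 + 68*c^2 + 84*c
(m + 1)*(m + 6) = m^2 + 7*m + 6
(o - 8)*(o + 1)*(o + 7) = o^3 - 57*o - 56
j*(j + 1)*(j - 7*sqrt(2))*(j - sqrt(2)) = j^4 - 8*sqrt(2)*j^3 + j^3 - 8*sqrt(2)*j^2 + 14*j^2 + 14*j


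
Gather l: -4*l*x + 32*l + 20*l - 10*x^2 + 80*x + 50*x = l*(52 - 4*x) - 10*x^2 + 130*x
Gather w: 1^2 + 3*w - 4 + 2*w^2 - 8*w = 2*w^2 - 5*w - 3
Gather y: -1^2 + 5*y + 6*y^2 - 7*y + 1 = 6*y^2 - 2*y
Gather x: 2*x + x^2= x^2 + 2*x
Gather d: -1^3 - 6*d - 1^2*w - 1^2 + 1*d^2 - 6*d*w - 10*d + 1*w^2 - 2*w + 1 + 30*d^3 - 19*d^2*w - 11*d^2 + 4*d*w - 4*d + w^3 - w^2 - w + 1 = 30*d^3 + d^2*(-19*w - 10) + d*(-2*w - 20) + w^3 - 4*w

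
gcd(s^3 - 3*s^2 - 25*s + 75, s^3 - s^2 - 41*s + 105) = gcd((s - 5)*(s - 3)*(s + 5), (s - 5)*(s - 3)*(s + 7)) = s^2 - 8*s + 15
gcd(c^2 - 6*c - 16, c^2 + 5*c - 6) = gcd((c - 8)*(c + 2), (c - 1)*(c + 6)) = 1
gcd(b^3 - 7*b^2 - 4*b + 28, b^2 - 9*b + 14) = b^2 - 9*b + 14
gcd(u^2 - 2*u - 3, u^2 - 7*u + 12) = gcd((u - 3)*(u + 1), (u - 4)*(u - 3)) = u - 3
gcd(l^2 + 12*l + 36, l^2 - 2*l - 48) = l + 6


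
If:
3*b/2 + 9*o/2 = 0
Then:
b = -3*o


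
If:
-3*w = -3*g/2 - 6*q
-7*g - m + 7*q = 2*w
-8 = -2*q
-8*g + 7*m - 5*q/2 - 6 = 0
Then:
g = 17/16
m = 7/2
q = 4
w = 273/32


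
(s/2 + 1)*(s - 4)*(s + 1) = s^3/2 - s^2/2 - 5*s - 4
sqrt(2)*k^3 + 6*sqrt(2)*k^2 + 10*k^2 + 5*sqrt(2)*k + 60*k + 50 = (k + 5)*(k + 5*sqrt(2))*(sqrt(2)*k + sqrt(2))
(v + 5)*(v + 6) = v^2 + 11*v + 30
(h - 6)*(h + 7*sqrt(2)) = h^2 - 6*h + 7*sqrt(2)*h - 42*sqrt(2)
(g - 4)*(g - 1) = g^2 - 5*g + 4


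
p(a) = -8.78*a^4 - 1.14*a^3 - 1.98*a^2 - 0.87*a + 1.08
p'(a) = -35.12*a^3 - 3.42*a^2 - 3.96*a - 0.87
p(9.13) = -62046.22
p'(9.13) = -27050.13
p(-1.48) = -40.40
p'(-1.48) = 111.35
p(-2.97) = -667.09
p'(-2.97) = 900.80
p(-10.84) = -120000.49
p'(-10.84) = 44374.66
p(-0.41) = 0.93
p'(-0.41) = 2.60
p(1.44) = -45.43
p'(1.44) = -118.53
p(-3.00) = -694.53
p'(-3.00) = 928.47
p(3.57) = -1505.29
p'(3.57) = -1656.53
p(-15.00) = -441071.37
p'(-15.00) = 117819.03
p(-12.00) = -180365.76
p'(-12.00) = 60241.53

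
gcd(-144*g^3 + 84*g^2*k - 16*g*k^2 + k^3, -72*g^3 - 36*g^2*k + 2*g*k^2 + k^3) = 6*g - k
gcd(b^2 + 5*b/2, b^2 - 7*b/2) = b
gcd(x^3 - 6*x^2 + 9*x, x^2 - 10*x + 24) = 1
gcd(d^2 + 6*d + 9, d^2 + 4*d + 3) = d + 3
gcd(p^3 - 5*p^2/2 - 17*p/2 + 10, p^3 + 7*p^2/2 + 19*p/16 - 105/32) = p + 5/2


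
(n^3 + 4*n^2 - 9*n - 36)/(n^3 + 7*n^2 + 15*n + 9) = (n^2 + n - 12)/(n^2 + 4*n + 3)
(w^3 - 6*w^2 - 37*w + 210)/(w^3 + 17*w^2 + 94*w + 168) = (w^2 - 12*w + 35)/(w^2 + 11*w + 28)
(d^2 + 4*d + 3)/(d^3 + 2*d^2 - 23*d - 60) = (d + 1)/(d^2 - d - 20)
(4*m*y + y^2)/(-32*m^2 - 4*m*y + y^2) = y/(-8*m + y)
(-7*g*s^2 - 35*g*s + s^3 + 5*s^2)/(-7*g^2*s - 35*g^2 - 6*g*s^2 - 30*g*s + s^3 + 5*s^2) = s/(g + s)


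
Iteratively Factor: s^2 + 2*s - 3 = (s - 1)*(s + 3)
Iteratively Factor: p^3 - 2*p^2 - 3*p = (p)*(p^2 - 2*p - 3) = p*(p - 3)*(p + 1)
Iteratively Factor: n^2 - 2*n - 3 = (n + 1)*(n - 3)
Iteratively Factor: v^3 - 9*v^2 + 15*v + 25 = (v - 5)*(v^2 - 4*v - 5) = (v - 5)^2*(v + 1)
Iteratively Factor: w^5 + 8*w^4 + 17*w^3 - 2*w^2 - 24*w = (w + 2)*(w^4 + 6*w^3 + 5*w^2 - 12*w) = (w - 1)*(w + 2)*(w^3 + 7*w^2 + 12*w) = w*(w - 1)*(w + 2)*(w^2 + 7*w + 12) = w*(w - 1)*(w + 2)*(w + 3)*(w + 4)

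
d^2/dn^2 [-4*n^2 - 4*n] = -8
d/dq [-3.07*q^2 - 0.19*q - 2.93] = -6.14*q - 0.19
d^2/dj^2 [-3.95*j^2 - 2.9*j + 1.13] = -7.90000000000000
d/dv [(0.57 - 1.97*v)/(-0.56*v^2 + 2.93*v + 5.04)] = (-1.1032*v^2 + 0.6384*v - 11.5989)/(0.3136*v^4 - 3.2816*v^3 + 2.9401*v^2 + 29.5344*v + 25.4016)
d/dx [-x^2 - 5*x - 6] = -2*x - 5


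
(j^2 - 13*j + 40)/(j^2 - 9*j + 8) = (j - 5)/(j - 1)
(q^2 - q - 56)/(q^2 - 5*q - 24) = (q + 7)/(q + 3)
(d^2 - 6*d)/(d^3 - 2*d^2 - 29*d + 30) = d/(d^2 + 4*d - 5)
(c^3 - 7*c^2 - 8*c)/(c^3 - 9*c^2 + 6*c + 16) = c/(c - 2)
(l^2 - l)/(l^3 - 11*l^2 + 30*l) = (l - 1)/(l^2 - 11*l + 30)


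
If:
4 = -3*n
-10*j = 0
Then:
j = 0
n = -4/3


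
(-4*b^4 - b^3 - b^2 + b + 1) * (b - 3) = -4*b^5 + 11*b^4 + 2*b^3 + 4*b^2 - 2*b - 3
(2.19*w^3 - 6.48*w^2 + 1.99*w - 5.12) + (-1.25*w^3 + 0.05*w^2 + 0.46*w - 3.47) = 0.94*w^3 - 6.43*w^2 + 2.45*w - 8.59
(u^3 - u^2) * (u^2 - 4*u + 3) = u^5 - 5*u^4 + 7*u^3 - 3*u^2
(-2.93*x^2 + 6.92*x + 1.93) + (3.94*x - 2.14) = -2.93*x^2 + 10.86*x - 0.21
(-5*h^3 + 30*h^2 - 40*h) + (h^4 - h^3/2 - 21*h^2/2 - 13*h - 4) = h^4 - 11*h^3/2 + 39*h^2/2 - 53*h - 4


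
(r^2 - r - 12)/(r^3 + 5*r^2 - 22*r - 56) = (r + 3)/(r^2 + 9*r + 14)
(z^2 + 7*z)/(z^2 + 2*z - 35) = z/(z - 5)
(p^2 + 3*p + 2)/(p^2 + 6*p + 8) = (p + 1)/(p + 4)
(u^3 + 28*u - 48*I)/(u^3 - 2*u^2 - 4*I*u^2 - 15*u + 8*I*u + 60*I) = (u^2 + 4*I*u + 12)/(u^2 - 2*u - 15)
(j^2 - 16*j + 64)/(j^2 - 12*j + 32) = (j - 8)/(j - 4)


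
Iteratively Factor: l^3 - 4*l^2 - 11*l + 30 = (l - 5)*(l^2 + l - 6) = (l - 5)*(l - 2)*(l + 3)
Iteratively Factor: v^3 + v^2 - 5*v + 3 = (v - 1)*(v^2 + 2*v - 3) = (v - 1)*(v + 3)*(v - 1)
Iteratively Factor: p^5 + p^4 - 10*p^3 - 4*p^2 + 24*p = (p + 2)*(p^4 - p^3 - 8*p^2 + 12*p) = p*(p + 2)*(p^3 - p^2 - 8*p + 12) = p*(p + 2)*(p + 3)*(p^2 - 4*p + 4) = p*(p - 2)*(p + 2)*(p + 3)*(p - 2)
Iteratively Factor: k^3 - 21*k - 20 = (k + 1)*(k^2 - k - 20) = (k - 5)*(k + 1)*(k + 4)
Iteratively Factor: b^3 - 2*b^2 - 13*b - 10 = (b + 2)*(b^2 - 4*b - 5) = (b - 5)*(b + 2)*(b + 1)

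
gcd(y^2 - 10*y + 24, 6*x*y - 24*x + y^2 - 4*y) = y - 4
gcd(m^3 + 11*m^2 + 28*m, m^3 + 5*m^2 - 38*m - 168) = m^2 + 11*m + 28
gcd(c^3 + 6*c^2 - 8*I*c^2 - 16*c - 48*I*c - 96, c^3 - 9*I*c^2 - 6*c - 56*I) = c - 4*I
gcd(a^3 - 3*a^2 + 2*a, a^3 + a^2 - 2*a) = a^2 - a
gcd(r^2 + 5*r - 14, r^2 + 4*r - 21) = r + 7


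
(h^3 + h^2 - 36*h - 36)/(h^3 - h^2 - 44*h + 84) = (h^2 + 7*h + 6)/(h^2 + 5*h - 14)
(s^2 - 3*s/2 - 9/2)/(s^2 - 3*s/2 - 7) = (-2*s^2 + 3*s + 9)/(-2*s^2 + 3*s + 14)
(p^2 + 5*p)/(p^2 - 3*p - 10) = p*(p + 5)/(p^2 - 3*p - 10)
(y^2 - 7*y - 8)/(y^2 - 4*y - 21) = (-y^2 + 7*y + 8)/(-y^2 + 4*y + 21)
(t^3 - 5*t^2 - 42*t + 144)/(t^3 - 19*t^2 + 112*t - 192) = (t + 6)/(t - 8)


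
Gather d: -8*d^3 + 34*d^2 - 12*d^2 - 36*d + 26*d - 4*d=-8*d^3 + 22*d^2 - 14*d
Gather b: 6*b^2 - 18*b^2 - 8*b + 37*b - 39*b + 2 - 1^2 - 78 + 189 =-12*b^2 - 10*b + 112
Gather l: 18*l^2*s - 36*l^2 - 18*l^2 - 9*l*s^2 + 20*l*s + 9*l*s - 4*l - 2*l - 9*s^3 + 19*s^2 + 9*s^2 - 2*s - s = l^2*(18*s - 54) + l*(-9*s^2 + 29*s - 6) - 9*s^3 + 28*s^2 - 3*s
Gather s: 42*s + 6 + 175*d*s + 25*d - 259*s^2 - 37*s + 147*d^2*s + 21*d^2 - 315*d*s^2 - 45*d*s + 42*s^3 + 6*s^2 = 21*d^2 + 25*d + 42*s^3 + s^2*(-315*d - 253) + s*(147*d^2 + 130*d + 5) + 6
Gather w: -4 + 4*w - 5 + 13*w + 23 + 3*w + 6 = 20*w + 20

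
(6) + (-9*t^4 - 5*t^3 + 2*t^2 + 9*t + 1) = -9*t^4 - 5*t^3 + 2*t^2 + 9*t + 7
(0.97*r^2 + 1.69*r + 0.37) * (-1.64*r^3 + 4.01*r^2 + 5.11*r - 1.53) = -1.5908*r^5 + 1.1181*r^4 + 11.1268*r^3 + 8.6355*r^2 - 0.695*r - 0.5661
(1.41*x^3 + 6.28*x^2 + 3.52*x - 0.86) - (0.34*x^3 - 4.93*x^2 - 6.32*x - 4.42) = 1.07*x^3 + 11.21*x^2 + 9.84*x + 3.56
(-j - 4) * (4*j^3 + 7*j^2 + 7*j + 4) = -4*j^4 - 23*j^3 - 35*j^2 - 32*j - 16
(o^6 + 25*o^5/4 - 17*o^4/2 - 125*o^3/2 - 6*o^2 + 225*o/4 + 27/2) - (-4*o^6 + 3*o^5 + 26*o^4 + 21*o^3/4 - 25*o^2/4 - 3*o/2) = 5*o^6 + 13*o^5/4 - 69*o^4/2 - 271*o^3/4 + o^2/4 + 231*o/4 + 27/2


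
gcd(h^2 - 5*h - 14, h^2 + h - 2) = h + 2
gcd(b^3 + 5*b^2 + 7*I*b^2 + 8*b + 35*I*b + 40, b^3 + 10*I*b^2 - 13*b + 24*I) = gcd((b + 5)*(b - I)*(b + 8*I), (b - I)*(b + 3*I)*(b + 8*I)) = b^2 + 7*I*b + 8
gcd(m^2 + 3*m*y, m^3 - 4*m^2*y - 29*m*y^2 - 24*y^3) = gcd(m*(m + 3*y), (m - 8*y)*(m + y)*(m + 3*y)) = m + 3*y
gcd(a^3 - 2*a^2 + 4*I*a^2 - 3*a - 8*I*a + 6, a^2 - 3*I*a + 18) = a + 3*I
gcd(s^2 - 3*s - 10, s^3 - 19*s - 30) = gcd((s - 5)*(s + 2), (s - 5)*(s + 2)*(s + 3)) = s^2 - 3*s - 10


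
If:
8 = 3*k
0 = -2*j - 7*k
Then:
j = -28/3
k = 8/3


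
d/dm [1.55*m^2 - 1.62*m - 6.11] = 3.1*m - 1.62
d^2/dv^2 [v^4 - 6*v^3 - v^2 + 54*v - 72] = 12*v^2 - 36*v - 2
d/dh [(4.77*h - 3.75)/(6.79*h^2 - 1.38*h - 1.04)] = (-32.3883*h^2 + 50.925*h - 10.1358)/(46.1041*h^4 - 18.7404*h^3 - 12.2188*h^2 + 2.8704*h + 1.0816)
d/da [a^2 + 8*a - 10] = 2*a + 8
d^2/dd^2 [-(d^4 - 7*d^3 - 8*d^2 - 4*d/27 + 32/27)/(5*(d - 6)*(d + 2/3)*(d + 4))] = 16*(-11*d^3 + 453*d^2 - 1698*d + 4756)/(45*(d^6 - 6*d^5 - 60*d^4 + 280*d^3 + 1440*d^2 - 3456*d - 13824))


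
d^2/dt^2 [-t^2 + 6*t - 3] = -2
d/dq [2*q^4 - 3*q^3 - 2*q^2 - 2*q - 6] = 8*q^3 - 9*q^2 - 4*q - 2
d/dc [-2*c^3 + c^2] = 2*c*(1 - 3*c)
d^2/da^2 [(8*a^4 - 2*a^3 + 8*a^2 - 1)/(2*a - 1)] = 4*(48*a^4 - 68*a^3 + 30*a^2 - 3*a + 2)/(8*a^3 - 12*a^2 + 6*a - 1)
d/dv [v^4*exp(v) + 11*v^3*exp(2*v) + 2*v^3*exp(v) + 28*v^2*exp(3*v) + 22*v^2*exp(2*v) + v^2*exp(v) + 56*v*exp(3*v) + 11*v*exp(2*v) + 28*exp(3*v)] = (v^4 + 22*v^3*exp(v) + 6*v^3 + 84*v^2*exp(2*v) + 77*v^2*exp(v) + 7*v^2 + 224*v*exp(2*v) + 66*v*exp(v) + 2*v + 140*exp(2*v) + 11*exp(v))*exp(v)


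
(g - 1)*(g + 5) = g^2 + 4*g - 5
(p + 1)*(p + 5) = p^2 + 6*p + 5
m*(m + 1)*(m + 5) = m^3 + 6*m^2 + 5*m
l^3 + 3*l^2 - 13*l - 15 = (l - 3)*(l + 1)*(l + 5)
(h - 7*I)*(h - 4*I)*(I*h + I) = I*h^3 + 11*h^2 + I*h^2 + 11*h - 28*I*h - 28*I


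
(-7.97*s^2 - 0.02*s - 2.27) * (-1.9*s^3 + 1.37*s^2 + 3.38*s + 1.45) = 15.143*s^5 - 10.8809*s^4 - 22.653*s^3 - 14.734*s^2 - 7.7016*s - 3.2915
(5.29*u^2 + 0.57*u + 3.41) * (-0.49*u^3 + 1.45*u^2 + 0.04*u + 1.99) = -2.5921*u^5 + 7.3912*u^4 - 0.6328*u^3 + 15.4944*u^2 + 1.2707*u + 6.7859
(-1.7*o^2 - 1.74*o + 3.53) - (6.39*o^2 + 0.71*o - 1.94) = -8.09*o^2 - 2.45*o + 5.47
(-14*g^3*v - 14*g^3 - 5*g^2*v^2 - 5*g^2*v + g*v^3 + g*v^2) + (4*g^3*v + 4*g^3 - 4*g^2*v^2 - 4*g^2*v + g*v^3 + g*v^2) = -10*g^3*v - 10*g^3 - 9*g^2*v^2 - 9*g^2*v + 2*g*v^3 + 2*g*v^2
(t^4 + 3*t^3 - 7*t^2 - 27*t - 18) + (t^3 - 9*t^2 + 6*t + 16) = t^4 + 4*t^3 - 16*t^2 - 21*t - 2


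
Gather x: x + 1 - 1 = x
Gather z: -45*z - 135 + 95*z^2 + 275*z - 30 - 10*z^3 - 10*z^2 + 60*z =-10*z^3 + 85*z^2 + 290*z - 165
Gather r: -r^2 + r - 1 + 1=-r^2 + r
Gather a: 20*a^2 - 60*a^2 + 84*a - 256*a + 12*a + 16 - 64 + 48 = -40*a^2 - 160*a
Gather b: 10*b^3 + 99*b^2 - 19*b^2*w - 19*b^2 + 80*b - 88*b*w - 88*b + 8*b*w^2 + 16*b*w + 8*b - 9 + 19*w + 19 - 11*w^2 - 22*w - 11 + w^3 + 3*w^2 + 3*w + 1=10*b^3 + b^2*(80 - 19*w) + b*(8*w^2 - 72*w) + w^3 - 8*w^2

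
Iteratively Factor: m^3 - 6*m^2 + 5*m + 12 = (m + 1)*(m^2 - 7*m + 12) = (m - 3)*(m + 1)*(m - 4)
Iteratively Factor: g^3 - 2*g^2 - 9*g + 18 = (g + 3)*(g^2 - 5*g + 6) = (g - 2)*(g + 3)*(g - 3)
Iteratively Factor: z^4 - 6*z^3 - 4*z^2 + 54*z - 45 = (z - 3)*(z^3 - 3*z^2 - 13*z + 15) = (z - 3)*(z - 1)*(z^2 - 2*z - 15) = (z - 5)*(z - 3)*(z - 1)*(z + 3)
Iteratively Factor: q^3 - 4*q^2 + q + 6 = (q + 1)*(q^2 - 5*q + 6) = (q - 3)*(q + 1)*(q - 2)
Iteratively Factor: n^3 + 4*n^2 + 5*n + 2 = (n + 2)*(n^2 + 2*n + 1) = (n + 1)*(n + 2)*(n + 1)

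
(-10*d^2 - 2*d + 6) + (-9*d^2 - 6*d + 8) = -19*d^2 - 8*d + 14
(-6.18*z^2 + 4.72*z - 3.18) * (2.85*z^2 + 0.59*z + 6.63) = -17.613*z^4 + 9.8058*z^3 - 47.2516*z^2 + 29.4174*z - 21.0834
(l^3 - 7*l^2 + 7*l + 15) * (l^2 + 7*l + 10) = l^5 - 32*l^3 - 6*l^2 + 175*l + 150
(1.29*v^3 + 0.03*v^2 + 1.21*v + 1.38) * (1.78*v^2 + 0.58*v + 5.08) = 2.2962*v^5 + 0.8016*v^4 + 8.7244*v^3 + 3.3106*v^2 + 6.9472*v + 7.0104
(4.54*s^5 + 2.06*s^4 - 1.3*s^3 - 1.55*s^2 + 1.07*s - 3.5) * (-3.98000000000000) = -18.0692*s^5 - 8.1988*s^4 + 5.174*s^3 + 6.169*s^2 - 4.2586*s + 13.93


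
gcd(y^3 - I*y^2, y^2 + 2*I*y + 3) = y - I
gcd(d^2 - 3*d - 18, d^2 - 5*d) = 1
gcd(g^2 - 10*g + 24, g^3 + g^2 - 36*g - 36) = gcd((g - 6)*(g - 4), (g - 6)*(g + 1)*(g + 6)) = g - 6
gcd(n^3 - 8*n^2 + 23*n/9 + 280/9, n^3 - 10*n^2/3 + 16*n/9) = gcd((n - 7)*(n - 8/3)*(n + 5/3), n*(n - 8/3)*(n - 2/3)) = n - 8/3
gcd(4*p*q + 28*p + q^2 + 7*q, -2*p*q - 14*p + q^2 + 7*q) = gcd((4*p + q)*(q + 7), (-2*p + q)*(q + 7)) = q + 7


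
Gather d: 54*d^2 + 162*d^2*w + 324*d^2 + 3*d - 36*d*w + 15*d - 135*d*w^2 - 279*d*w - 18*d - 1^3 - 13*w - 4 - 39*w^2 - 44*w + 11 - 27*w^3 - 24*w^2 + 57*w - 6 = d^2*(162*w + 378) + d*(-135*w^2 - 315*w) - 27*w^3 - 63*w^2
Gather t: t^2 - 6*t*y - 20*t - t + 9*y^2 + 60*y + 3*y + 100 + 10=t^2 + t*(-6*y - 21) + 9*y^2 + 63*y + 110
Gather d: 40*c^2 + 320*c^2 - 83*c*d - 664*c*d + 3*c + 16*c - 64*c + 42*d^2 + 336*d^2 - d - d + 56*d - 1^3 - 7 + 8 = 360*c^2 - 45*c + 378*d^2 + d*(54 - 747*c)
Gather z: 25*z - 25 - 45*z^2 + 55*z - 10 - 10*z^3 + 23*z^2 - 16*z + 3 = -10*z^3 - 22*z^2 + 64*z - 32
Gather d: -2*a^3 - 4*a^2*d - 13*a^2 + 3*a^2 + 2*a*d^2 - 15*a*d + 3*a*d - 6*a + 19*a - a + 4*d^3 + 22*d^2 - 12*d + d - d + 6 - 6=-2*a^3 - 10*a^2 + 12*a + 4*d^3 + d^2*(2*a + 22) + d*(-4*a^2 - 12*a - 12)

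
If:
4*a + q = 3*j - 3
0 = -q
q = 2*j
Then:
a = -3/4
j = 0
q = 0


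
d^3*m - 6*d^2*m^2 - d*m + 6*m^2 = (d - 1)*(d - 6*m)*(d*m + m)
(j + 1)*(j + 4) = j^2 + 5*j + 4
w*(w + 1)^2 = w^3 + 2*w^2 + w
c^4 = c^4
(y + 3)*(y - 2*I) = y^2 + 3*y - 2*I*y - 6*I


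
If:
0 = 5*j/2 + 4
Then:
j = -8/5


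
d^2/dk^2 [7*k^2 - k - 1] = 14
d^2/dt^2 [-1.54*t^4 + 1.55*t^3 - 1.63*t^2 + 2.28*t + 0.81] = -18.48*t^2 + 9.3*t - 3.26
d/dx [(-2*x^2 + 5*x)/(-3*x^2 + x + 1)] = (13*x^2 - 4*x + 5)/(9*x^4 - 6*x^3 - 5*x^2 + 2*x + 1)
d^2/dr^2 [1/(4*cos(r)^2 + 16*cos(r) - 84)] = (-4*sin(r)^4 + 102*sin(r)^2 - 69*cos(r) - 3*cos(3*r) - 24)/(4*(cos(r) - 3)^3*(cos(r) + 7)^3)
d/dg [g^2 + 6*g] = 2*g + 6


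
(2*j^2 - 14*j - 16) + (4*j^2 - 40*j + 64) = 6*j^2 - 54*j + 48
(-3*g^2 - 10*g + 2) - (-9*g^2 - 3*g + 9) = 6*g^2 - 7*g - 7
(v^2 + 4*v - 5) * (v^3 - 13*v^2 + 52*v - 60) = v^5 - 9*v^4 - 5*v^3 + 213*v^2 - 500*v + 300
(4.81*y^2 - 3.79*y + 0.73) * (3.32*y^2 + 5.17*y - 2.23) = 15.9692*y^4 + 12.2849*y^3 - 27.897*y^2 + 12.2258*y - 1.6279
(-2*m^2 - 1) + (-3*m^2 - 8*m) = -5*m^2 - 8*m - 1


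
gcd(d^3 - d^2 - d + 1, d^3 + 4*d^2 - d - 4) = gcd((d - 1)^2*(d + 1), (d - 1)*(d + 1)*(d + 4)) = d^2 - 1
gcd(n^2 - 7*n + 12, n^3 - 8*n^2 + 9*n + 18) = n - 3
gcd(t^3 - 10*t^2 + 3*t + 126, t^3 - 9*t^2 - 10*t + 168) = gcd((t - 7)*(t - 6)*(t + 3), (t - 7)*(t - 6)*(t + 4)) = t^2 - 13*t + 42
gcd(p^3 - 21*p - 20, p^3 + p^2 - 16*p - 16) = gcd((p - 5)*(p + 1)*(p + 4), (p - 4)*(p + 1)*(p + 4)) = p^2 + 5*p + 4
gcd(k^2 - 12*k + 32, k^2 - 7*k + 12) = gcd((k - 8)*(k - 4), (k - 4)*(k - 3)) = k - 4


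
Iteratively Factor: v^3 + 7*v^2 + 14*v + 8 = (v + 4)*(v^2 + 3*v + 2) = (v + 1)*(v + 4)*(v + 2)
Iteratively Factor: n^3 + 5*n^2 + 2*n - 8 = (n + 2)*(n^2 + 3*n - 4) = (n + 2)*(n + 4)*(n - 1)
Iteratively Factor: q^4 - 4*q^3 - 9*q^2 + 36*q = (q)*(q^3 - 4*q^2 - 9*q + 36) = q*(q + 3)*(q^2 - 7*q + 12) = q*(q - 4)*(q + 3)*(q - 3)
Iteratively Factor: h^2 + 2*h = (h + 2)*(h)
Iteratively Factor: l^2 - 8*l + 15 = (l - 5)*(l - 3)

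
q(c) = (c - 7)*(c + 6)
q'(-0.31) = -1.62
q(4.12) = -29.15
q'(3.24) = 5.48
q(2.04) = -39.88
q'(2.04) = 3.08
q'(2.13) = 3.26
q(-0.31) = -41.59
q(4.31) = -27.73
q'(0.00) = -1.00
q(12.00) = 90.00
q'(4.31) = 7.62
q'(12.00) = 23.00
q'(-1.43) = -3.86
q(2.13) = -39.59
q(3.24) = -34.74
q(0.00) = -42.00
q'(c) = 2*c - 1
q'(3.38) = 5.76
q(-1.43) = -38.53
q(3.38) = -33.96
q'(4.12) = 7.24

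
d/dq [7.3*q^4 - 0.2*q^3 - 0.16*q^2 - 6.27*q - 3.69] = 29.2*q^3 - 0.6*q^2 - 0.32*q - 6.27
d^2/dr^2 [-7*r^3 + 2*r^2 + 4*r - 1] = 4 - 42*r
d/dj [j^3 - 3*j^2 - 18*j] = 3*j^2 - 6*j - 18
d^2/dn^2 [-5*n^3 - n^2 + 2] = -30*n - 2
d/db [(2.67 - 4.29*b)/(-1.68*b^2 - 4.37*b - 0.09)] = (-7.2072*b^2 + 8.9712*b + 12.054)/(2.8224*b^4 + 14.6832*b^3 + 19.3993*b^2 + 0.7866*b + 0.0081)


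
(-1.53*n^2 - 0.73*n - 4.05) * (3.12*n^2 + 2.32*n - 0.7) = -4.7736*n^4 - 5.8272*n^3 - 13.2586*n^2 - 8.885*n + 2.835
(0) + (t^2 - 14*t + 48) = t^2 - 14*t + 48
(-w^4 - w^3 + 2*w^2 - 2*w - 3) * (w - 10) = -w^5 + 9*w^4 + 12*w^3 - 22*w^2 + 17*w + 30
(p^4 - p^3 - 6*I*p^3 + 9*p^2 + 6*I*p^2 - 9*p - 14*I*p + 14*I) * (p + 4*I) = p^5 - p^4 - 2*I*p^4 + 33*p^3 + 2*I*p^3 - 33*p^2 + 22*I*p^2 + 56*p - 22*I*p - 56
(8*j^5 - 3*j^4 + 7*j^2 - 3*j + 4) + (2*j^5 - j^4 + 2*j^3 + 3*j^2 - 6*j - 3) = 10*j^5 - 4*j^4 + 2*j^3 + 10*j^2 - 9*j + 1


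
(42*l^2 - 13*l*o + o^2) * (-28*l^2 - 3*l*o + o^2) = -1176*l^4 + 238*l^3*o + 53*l^2*o^2 - 16*l*o^3 + o^4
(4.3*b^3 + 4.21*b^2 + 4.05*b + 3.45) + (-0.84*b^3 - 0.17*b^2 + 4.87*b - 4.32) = 3.46*b^3 + 4.04*b^2 + 8.92*b - 0.87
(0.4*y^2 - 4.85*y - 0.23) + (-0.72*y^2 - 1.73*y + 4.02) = -0.32*y^2 - 6.58*y + 3.79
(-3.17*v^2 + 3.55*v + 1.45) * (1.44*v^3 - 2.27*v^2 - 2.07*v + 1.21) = -4.5648*v^5 + 12.3079*v^4 + 0.591399999999999*v^3 - 14.4757*v^2 + 1.294*v + 1.7545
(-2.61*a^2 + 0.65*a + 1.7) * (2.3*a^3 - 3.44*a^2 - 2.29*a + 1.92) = -6.003*a^5 + 10.4734*a^4 + 7.6509*a^3 - 12.3477*a^2 - 2.645*a + 3.264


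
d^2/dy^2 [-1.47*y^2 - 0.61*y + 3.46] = -2.94000000000000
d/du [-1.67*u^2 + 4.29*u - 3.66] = 4.29 - 3.34*u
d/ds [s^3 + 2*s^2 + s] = 3*s^2 + 4*s + 1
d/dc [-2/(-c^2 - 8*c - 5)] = 4*(-c - 4)/(c^2 + 8*c + 5)^2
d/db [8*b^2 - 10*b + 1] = 16*b - 10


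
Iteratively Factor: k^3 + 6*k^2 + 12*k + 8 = (k + 2)*(k^2 + 4*k + 4) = (k + 2)^2*(k + 2)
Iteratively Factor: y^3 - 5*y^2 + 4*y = (y - 4)*(y^2 - y) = y*(y - 4)*(y - 1)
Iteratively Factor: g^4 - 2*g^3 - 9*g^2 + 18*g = (g - 3)*(g^3 + g^2 - 6*g) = (g - 3)*(g + 3)*(g^2 - 2*g) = (g - 3)*(g - 2)*(g + 3)*(g)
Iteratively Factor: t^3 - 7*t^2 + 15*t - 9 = (t - 3)*(t^2 - 4*t + 3) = (t - 3)^2*(t - 1)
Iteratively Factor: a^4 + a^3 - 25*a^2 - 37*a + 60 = (a + 3)*(a^3 - 2*a^2 - 19*a + 20) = (a + 3)*(a + 4)*(a^2 - 6*a + 5) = (a - 1)*(a + 3)*(a + 4)*(a - 5)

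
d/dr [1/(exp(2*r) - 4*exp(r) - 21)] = 2*(2 - exp(r))*exp(r)/(-exp(2*r) + 4*exp(r) + 21)^2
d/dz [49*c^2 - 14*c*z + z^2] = -14*c + 2*z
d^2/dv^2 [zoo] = 0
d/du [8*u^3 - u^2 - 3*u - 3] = 24*u^2 - 2*u - 3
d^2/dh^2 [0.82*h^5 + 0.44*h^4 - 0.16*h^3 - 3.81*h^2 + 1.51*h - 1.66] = 16.4*h^3 + 5.28*h^2 - 0.96*h - 7.62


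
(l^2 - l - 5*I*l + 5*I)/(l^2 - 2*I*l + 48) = (l^2 - l - 5*I*l + 5*I)/(l^2 - 2*I*l + 48)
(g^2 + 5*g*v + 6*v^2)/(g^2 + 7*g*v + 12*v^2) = (g + 2*v)/(g + 4*v)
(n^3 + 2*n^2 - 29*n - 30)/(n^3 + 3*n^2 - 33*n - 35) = (n + 6)/(n + 7)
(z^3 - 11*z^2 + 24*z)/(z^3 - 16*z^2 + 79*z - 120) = z/(z - 5)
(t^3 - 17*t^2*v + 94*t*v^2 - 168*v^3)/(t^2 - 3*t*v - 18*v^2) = (t^2 - 11*t*v + 28*v^2)/(t + 3*v)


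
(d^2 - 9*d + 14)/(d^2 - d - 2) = (d - 7)/(d + 1)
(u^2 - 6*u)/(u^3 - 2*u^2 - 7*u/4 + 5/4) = 4*u*(u - 6)/(4*u^3 - 8*u^2 - 7*u + 5)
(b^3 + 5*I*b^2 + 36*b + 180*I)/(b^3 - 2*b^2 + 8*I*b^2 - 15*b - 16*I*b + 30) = (b^2 + 36)/(b^2 + b*(-2 + 3*I) - 6*I)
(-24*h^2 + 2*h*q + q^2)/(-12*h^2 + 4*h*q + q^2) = (-4*h + q)/(-2*h + q)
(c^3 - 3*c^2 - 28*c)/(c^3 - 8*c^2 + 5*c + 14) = c*(c + 4)/(c^2 - c - 2)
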